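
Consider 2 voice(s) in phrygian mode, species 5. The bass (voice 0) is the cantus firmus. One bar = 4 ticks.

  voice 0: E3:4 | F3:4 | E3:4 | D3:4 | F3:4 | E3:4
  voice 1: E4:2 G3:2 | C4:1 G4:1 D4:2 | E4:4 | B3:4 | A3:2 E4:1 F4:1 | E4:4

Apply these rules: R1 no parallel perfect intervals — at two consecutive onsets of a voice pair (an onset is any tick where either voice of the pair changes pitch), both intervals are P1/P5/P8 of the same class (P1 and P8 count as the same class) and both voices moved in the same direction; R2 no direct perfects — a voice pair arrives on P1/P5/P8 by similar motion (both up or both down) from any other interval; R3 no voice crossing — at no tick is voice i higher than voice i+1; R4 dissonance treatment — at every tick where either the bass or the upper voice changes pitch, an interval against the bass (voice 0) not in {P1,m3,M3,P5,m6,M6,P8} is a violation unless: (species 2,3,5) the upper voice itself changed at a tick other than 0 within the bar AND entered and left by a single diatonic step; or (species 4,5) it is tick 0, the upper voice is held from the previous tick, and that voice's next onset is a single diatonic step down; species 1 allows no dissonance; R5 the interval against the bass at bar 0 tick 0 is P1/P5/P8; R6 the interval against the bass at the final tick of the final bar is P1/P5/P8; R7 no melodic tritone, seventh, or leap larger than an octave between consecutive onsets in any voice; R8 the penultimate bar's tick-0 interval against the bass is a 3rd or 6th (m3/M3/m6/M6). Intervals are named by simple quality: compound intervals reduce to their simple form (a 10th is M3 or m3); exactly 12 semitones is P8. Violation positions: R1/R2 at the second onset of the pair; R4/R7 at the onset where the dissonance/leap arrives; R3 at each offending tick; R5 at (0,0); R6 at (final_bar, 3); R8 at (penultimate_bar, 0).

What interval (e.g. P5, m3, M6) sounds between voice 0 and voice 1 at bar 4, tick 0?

M3

voice 0=F3 voice 1=A3 -> M3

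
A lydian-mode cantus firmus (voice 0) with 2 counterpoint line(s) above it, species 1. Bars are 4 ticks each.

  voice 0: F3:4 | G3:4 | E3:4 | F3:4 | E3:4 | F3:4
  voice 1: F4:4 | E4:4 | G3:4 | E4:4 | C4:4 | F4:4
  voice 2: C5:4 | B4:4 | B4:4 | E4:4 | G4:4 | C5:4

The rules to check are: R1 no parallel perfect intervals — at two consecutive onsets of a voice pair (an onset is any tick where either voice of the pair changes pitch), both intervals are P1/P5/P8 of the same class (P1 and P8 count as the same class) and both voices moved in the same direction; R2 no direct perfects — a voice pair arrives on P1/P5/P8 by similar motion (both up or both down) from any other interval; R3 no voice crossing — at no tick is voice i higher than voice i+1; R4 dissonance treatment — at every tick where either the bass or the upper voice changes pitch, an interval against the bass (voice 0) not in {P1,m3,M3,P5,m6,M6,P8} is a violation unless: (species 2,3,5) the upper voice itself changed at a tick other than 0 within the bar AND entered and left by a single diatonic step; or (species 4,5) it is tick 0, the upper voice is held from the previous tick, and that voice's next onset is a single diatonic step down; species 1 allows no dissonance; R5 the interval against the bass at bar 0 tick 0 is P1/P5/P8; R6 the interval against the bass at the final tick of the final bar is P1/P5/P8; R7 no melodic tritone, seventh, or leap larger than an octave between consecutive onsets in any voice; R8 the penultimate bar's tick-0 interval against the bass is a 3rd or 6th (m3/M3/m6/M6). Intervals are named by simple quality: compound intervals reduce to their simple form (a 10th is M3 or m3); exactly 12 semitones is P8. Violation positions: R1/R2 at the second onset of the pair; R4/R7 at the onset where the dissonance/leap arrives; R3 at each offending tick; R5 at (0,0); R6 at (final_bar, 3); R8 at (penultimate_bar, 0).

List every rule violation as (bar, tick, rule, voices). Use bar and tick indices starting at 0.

bar 0: v0=F3 v1=F4 v2=C5 downbeat P5
bar 1: v0=G3 v1=E4 v2=B4 downbeat M3
bar 2: v0=E3 v1=G3 v2=B4 downbeat P5
bar 3: v0=F3 v1=E4 v2=E4 downbeat M7
bar 4: v0=E3 v1=C4 v2=G4 downbeat m3
bar 5: v0=F3 v1=F4 v2=C5 downbeat P5
  -> R1 @ bar 1 tick 0 v(1, 2): F4/C5 P5 -> E4/B4 P5 similar
  -> R4 @ bar 3 tick 0 v(0, 1): F3/E4 M7 untreated
  -> R4 @ bar 3 tick 0 v(0, 2): F3/E4 M7 untreated
  -> R1 @ bar 5 tick 0 v(1, 2): C4/G4 P5 -> F4/C5 P5 similar
  -> R2 @ bar 5 tick 0 v(0, 1): E3/C4 m6 -> F3/F4 P8 similar
  -> R2 @ bar 5 tick 0 v(0, 2): E3/G4 m3 -> F3/C5 P5 similar

(1, 0, R1, (1, 2))
(3, 0, R4, (0, 1))
(3, 0, R4, (0, 2))
(5, 0, R1, (1, 2))
(5, 0, R2, (0, 1))
(5, 0, R2, (0, 2))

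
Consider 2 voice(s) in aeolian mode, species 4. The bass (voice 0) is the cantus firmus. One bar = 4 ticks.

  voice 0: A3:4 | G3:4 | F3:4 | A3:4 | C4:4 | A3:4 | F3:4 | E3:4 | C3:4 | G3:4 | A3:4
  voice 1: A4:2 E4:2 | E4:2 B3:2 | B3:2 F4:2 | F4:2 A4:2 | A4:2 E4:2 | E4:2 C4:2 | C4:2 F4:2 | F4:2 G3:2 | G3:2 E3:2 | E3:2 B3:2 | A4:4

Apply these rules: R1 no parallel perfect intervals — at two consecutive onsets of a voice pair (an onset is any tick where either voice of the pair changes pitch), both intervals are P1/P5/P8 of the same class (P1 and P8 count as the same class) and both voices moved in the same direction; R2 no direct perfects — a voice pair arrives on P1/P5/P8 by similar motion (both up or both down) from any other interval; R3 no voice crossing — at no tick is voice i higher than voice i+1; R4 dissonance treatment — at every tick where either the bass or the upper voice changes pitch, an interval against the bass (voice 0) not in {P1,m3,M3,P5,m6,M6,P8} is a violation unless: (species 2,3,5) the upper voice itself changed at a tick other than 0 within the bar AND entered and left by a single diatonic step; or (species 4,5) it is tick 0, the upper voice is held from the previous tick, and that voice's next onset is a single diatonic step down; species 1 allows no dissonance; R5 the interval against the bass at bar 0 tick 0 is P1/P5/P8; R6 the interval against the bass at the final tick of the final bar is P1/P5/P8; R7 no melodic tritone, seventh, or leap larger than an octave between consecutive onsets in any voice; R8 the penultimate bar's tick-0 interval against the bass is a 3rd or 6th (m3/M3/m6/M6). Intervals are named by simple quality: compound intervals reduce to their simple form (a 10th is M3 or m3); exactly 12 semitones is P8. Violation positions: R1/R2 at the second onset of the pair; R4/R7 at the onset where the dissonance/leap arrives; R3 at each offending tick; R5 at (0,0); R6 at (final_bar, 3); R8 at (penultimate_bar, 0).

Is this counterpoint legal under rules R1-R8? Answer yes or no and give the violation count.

No (8 violations)

bar 0: v0=A3 v1=A4 (P8)
bar 1: v0=G3 v1=E4 (M6)
bar 2: v0=F3 v1=B3 (TT)
bar 3: v0=A3 v1=F4 (m6)
bar 4: v0=C4 v1=A4 (M6)
bar 5: v0=A3 v1=E4 (P5)
bar 6: v0=F3 v1=C4 (P5)
bar 7: v0=E3 v1=F4 (m2)
bar 8: v0=C3 v1=G3 (P5)
bar 9: v0=G3 v1=E3 (m3)
bar 10: v0=A3 v1=A4 (P8)
  R4 @ bar2.0: F3/B3 TT untreated
  R7 @ bar2.2: B3->F4 leap 6st
  R4 @ bar7.0: E3/F4 m2 untreated
  R7 @ bar7.2: F4->G3 leap 10st
  R3 @ bar9.0: G3 above E3
  R3 @ bar9.1: G3 above E3
  R2 @ bar10.0: G3/B3 M3 -> A3/A4 P8 similar
  R7 @ bar10.0: B3->A4 leap 10st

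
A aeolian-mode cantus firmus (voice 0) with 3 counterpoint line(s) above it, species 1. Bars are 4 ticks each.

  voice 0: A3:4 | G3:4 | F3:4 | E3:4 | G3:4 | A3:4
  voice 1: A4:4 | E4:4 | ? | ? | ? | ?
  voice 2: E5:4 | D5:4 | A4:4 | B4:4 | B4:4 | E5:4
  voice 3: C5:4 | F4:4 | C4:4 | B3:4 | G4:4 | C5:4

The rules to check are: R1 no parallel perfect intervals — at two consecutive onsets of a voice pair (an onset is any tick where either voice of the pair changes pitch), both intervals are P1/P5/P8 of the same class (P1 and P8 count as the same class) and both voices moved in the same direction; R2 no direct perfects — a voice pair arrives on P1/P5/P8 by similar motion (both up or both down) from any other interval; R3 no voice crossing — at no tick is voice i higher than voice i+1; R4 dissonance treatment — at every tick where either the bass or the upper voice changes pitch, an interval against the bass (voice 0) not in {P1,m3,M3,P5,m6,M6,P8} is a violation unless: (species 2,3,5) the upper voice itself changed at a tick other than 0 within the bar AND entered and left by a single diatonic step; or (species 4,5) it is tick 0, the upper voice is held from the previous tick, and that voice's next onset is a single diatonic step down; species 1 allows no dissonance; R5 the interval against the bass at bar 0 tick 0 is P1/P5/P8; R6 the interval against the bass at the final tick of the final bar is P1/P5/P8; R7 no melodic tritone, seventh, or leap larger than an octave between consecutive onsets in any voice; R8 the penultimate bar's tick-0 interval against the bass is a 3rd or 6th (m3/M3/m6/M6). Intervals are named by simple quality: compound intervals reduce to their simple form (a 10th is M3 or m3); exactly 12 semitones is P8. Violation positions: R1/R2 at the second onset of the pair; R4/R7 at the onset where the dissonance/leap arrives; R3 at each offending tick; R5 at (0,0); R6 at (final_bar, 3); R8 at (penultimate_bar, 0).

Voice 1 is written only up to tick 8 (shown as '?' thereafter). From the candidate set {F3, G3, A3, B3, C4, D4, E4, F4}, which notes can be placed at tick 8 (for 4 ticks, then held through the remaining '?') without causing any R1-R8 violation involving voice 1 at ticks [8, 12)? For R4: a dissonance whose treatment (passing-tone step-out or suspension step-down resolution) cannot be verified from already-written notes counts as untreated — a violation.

{F4}

F3: violates R2,R7
G3: violates R4
A3: violates R2
B3: violates R4
C4: violates R2
D4: violates R2
E4: violates R4
F4: legal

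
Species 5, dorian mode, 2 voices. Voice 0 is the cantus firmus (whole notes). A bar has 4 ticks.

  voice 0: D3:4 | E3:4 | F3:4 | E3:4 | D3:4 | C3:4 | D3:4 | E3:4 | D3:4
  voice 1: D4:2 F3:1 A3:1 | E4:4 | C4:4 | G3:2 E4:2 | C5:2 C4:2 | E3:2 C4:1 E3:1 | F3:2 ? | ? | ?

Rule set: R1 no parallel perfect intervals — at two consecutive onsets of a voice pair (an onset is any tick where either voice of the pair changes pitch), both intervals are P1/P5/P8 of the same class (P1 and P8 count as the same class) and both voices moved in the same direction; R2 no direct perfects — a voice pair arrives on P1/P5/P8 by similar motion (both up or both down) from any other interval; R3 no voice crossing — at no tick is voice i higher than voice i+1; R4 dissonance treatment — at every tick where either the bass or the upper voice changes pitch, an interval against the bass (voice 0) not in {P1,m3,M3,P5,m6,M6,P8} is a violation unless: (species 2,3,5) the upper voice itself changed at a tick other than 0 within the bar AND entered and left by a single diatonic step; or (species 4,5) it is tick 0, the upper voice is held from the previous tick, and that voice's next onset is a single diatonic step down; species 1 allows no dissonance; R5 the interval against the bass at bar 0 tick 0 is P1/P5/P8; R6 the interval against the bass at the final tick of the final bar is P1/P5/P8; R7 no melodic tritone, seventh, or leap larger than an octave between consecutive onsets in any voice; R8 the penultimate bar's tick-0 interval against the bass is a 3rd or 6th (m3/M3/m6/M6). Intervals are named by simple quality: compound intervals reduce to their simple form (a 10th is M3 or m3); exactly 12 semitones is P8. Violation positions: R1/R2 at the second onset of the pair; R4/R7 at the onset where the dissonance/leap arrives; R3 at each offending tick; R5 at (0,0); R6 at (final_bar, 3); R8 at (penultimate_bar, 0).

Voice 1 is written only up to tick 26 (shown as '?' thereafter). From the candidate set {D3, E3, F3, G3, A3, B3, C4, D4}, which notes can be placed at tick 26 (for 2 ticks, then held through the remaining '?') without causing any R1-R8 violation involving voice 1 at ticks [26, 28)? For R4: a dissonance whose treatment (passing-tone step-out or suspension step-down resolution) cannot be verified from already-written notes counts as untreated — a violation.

{A3, D3, D4, F3}

D3: legal
E3: violates R4
F3: legal
G3: violates R4
A3: legal
B3: violates R7
C4: violates R4
D4: legal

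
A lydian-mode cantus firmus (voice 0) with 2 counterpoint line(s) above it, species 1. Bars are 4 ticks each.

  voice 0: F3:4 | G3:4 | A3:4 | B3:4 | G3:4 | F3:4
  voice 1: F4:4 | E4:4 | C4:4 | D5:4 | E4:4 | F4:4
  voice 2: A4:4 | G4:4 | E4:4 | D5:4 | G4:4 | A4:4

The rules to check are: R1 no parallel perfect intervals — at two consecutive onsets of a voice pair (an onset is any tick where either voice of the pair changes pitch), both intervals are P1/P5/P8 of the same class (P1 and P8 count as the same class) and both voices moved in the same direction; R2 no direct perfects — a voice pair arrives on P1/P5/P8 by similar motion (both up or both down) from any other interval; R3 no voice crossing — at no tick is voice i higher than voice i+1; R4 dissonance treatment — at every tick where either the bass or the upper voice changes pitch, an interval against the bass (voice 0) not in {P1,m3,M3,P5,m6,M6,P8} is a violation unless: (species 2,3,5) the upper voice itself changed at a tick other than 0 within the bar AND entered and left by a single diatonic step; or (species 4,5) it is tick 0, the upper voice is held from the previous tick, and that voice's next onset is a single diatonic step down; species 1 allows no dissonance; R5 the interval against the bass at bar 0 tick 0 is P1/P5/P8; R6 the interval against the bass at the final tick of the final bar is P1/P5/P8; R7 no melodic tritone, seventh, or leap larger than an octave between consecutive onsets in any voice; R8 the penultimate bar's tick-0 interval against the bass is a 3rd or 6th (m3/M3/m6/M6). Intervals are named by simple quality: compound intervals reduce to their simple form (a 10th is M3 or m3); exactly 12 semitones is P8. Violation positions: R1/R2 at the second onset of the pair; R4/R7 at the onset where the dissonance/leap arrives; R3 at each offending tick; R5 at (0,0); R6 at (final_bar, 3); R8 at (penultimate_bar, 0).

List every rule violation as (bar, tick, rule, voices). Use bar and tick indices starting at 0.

(0, 0, R5, (0, 2))
(3, 0, R2, (1, 2))
(3, 0, R7, (1,))
(3, 0, R7, (2,))
(4, 0, R2, (0, 2))
(4, 0, R7, (1,))
(4, 0, R8, (0, 2))
(5, 3, R6, (0, 2))

bar 0: v0=F3 v1=F4 v2=A4 downbeat M3
bar 1: v0=G3 v1=E4 v2=G4 downbeat P8
bar 2: v0=A3 v1=C4 v2=E4 downbeat P5
bar 3: v0=B3 v1=D5 v2=D5 downbeat m3
bar 4: v0=G3 v1=E4 v2=G4 downbeat P8
bar 5: v0=F3 v1=F4 v2=A4 downbeat M3
  -> R5 @ bar 0 tick 0 v(0, 2): opens on M3
  -> R2 @ bar 3 tick 0 v(1, 2): C4/E4 M3 -> D5/D5 P1 similar
  -> R7 @ bar 3 tick 0 v(1,): C4->D5 leap 14st
  -> R7 @ bar 3 tick 0 v(2,): E4->D5 leap 10st
  -> R2 @ bar 4 tick 0 v(0, 2): B3/D5 m3 -> G3/G4 P8 similar
  -> R7 @ bar 4 tick 0 v(1,): D5->E4 leap 10st
  -> R8 @ bar 4 tick 0 v(0, 2): penult P8 not 3rd/6th
  -> R6 @ bar 5 tick 3 v(0, 2): closes on M3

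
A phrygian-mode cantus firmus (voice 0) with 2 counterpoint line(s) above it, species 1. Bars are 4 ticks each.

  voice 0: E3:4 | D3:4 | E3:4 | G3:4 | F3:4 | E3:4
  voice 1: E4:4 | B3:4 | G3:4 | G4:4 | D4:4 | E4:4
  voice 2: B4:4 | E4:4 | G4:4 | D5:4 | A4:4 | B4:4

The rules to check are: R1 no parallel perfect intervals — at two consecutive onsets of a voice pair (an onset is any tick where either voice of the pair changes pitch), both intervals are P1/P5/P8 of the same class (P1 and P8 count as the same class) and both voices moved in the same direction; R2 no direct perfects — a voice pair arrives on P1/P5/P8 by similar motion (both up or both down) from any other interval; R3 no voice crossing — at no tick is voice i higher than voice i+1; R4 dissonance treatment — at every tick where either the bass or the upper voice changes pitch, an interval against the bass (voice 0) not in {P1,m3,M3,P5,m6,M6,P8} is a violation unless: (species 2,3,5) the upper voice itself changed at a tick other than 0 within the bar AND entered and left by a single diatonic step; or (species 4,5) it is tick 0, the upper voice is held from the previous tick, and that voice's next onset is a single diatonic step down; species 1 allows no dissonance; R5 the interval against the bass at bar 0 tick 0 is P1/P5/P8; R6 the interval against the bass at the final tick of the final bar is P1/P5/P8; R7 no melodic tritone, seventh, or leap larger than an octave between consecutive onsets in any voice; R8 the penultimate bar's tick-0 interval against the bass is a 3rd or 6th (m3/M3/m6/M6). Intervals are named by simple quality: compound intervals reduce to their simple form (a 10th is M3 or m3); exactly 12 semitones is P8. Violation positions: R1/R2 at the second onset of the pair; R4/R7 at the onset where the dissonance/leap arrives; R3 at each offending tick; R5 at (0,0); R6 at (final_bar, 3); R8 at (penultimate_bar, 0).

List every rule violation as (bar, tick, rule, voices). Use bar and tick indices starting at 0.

(1, 0, R4, (0, 2))
(3, 0, R2, (0, 1))
(3, 0, R2, (0, 2))
(3, 0, R2, (1, 2))
(4, 0, R1, (1, 2))
(5, 0, R1, (1, 2))

bar 0: v0=E3 v1=E4 v2=B4 downbeat P5
bar 1: v0=D3 v1=B3 v2=E4 downbeat M2
bar 2: v0=E3 v1=G3 v2=G4 downbeat m3
bar 3: v0=G3 v1=G4 v2=D5 downbeat P5
bar 4: v0=F3 v1=D4 v2=A4 downbeat M3
bar 5: v0=E3 v1=E4 v2=B4 downbeat P5
  -> R4 @ bar 1 tick 0 v(0, 2): D3/E4 M2 untreated
  -> R2 @ bar 3 tick 0 v(0, 1): E3/G3 m3 -> G3/G4 P8 similar
  -> R2 @ bar 3 tick 0 v(0, 2): E3/G4 m3 -> G3/D5 P5 similar
  -> R2 @ bar 3 tick 0 v(1, 2): G3/G4 P8 -> G4/D5 P5 similar
  -> R1 @ bar 4 tick 0 v(1, 2): G4/D5 P5 -> D4/A4 P5 similar
  -> R1 @ bar 5 tick 0 v(1, 2): D4/A4 P5 -> E4/B4 P5 similar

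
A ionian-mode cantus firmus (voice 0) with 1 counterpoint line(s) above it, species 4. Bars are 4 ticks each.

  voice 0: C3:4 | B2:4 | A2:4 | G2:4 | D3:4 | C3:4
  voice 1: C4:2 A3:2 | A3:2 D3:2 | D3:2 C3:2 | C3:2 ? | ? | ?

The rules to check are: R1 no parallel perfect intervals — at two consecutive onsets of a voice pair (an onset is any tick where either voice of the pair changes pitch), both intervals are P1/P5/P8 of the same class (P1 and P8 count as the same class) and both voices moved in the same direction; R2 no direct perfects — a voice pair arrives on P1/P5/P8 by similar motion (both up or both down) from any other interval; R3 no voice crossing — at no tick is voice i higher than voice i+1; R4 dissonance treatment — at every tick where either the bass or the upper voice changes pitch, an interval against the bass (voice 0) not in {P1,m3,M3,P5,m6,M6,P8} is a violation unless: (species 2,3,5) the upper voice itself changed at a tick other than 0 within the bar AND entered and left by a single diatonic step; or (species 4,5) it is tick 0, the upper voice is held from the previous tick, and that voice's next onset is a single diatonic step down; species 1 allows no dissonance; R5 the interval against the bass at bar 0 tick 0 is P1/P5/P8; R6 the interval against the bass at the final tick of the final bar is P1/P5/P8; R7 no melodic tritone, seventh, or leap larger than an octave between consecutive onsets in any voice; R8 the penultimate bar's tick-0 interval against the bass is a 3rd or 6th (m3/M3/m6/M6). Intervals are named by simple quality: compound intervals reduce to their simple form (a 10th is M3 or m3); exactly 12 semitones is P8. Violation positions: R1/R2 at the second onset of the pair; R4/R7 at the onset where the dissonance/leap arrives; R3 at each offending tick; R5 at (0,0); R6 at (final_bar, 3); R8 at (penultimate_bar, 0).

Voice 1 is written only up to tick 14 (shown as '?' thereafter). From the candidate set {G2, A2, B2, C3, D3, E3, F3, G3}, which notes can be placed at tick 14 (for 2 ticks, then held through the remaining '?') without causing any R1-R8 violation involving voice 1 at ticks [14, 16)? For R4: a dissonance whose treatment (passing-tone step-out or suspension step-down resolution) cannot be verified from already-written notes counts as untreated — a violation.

G2: legal
A2: violates R4
B2: legal
C3: legal
D3: legal
E3: legal
F3: violates R4
G3: legal

{B2, C3, D3, E3, G2, G3}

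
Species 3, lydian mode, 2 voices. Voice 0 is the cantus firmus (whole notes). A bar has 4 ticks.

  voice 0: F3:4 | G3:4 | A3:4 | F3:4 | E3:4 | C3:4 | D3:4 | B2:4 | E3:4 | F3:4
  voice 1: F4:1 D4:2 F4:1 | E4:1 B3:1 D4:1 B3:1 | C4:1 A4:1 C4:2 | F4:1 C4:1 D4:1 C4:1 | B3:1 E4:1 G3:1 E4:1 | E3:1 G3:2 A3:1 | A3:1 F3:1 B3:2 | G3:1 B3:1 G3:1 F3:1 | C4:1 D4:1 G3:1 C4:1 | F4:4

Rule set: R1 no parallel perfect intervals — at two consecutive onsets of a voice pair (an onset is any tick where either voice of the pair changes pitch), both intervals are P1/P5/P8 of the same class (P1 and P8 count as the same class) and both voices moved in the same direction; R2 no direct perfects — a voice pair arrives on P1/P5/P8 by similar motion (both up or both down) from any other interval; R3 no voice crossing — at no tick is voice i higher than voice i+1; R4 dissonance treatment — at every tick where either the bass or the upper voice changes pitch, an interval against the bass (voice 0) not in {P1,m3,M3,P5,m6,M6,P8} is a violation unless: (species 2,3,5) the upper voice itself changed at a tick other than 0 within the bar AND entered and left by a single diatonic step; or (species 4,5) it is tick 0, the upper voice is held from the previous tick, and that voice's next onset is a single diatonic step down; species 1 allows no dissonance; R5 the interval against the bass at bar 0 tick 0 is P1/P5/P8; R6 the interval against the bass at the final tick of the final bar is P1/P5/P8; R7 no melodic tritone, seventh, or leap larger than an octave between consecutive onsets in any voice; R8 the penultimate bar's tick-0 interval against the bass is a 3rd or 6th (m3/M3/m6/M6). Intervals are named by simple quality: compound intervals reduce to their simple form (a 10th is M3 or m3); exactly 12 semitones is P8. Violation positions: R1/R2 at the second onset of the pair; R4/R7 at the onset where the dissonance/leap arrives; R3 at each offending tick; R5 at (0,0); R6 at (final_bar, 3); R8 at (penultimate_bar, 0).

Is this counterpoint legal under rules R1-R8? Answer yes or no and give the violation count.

bar 0: v0=F3 v1=F4 (P8)
bar 1: v0=G3 v1=E4 (M6)
bar 2: v0=A3 v1=C4 (m3)
bar 3: v0=F3 v1=F4 (P8)
bar 4: v0=E3 v1=B3 (P5)
bar 5: v0=C3 v1=E3 (M3)
bar 6: v0=D3 v1=A3 (P5)
bar 7: v0=B2 v1=G3 (m6)
bar 8: v0=E3 v1=C4 (m6)
bar 9: v0=F3 v1=F4 (P8)
  R1 @ bar4.0: F3/C4 P5 -> E3/B3 P5 similar
  R7 @ bar6.2: F3->B3 leap 6st
  R4 @ bar7.3: B2/F3 TT untreated
  R4 @ bar8.1: E3/D4 m7 untreated
  R2 @ bar9.0: E3/C4 m6 -> F3/F4 P8 similar

No (5 violations)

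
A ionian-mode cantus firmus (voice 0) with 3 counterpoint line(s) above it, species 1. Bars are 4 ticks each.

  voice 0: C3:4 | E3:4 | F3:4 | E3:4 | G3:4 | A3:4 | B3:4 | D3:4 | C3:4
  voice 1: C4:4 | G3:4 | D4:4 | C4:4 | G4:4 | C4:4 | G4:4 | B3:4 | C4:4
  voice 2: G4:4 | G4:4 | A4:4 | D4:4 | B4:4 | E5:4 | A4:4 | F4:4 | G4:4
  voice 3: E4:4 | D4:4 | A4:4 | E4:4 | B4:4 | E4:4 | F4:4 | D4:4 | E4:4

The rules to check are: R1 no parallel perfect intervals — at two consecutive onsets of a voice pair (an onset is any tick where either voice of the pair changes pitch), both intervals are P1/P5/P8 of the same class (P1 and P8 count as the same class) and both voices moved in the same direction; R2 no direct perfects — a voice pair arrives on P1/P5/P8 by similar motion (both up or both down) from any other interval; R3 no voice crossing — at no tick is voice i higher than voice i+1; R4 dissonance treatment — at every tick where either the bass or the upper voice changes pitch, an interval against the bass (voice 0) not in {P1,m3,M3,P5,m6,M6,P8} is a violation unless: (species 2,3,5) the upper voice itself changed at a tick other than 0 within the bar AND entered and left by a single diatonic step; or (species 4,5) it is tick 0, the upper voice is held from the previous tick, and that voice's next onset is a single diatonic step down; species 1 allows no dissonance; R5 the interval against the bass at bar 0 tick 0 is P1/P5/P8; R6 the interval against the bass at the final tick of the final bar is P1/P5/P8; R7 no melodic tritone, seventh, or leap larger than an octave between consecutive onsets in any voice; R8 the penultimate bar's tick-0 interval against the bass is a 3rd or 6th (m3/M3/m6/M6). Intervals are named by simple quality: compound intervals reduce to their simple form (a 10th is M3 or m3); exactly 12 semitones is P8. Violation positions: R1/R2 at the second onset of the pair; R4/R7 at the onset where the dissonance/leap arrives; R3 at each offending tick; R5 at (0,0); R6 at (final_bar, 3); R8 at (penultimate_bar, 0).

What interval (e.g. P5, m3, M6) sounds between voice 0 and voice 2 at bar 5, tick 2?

voice 0=A3 voice 2=E5 -> P5

P5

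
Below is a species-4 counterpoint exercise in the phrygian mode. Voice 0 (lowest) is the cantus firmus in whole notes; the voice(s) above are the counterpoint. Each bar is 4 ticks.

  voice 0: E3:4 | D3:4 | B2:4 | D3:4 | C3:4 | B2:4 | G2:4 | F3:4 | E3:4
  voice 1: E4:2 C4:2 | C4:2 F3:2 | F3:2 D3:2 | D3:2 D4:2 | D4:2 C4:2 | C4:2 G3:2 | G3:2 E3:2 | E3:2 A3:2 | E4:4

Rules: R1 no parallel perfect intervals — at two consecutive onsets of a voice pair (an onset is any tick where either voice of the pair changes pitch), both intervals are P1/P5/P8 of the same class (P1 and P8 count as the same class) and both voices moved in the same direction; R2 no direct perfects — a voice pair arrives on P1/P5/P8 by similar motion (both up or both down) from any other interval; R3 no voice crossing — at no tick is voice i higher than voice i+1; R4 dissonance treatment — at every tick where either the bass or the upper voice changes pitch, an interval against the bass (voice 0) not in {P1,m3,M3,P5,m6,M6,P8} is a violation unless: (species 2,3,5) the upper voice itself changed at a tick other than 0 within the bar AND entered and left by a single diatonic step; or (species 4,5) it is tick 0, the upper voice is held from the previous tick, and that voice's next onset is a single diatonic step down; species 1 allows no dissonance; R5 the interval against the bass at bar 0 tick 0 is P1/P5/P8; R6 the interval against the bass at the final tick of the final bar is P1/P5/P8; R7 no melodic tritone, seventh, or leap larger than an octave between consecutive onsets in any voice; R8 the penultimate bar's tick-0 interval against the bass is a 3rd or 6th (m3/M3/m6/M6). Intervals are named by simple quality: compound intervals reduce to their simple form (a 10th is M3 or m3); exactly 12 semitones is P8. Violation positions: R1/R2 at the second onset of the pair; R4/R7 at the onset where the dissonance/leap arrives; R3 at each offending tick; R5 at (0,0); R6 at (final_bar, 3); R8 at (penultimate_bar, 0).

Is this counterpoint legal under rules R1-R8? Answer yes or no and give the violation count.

No (8 violations)

bar 0: v0=E3 v1=E4 (P8)
bar 1: v0=D3 v1=C4 (m7)
bar 2: v0=B2 v1=F3 (TT)
bar 3: v0=D3 v1=D3 (P1)
bar 4: v0=C3 v1=D4 (M2)
bar 5: v0=B2 v1=C4 (m2)
bar 6: v0=G2 v1=G3 (P8)
bar 7: v0=F3 v1=E3 (m2)
bar 8: v0=E3 v1=E4 (P8)
  R4 @ bar1.0: D3/C4 m7 untreated
  R4 @ bar2.0: B2/F3 TT untreated
  R4 @ bar5.0: B2/C4 m2 untreated
  R3 @ bar7.0: F3 above E3
  R4 @ bar7.0: F3/E3 m2 untreated
  R7 @ bar7.0: G2->F3 leap 10st
  R8 @ bar7.0: penult m2 not 3rd/6th
  R3 @ bar7.1: F3 above E3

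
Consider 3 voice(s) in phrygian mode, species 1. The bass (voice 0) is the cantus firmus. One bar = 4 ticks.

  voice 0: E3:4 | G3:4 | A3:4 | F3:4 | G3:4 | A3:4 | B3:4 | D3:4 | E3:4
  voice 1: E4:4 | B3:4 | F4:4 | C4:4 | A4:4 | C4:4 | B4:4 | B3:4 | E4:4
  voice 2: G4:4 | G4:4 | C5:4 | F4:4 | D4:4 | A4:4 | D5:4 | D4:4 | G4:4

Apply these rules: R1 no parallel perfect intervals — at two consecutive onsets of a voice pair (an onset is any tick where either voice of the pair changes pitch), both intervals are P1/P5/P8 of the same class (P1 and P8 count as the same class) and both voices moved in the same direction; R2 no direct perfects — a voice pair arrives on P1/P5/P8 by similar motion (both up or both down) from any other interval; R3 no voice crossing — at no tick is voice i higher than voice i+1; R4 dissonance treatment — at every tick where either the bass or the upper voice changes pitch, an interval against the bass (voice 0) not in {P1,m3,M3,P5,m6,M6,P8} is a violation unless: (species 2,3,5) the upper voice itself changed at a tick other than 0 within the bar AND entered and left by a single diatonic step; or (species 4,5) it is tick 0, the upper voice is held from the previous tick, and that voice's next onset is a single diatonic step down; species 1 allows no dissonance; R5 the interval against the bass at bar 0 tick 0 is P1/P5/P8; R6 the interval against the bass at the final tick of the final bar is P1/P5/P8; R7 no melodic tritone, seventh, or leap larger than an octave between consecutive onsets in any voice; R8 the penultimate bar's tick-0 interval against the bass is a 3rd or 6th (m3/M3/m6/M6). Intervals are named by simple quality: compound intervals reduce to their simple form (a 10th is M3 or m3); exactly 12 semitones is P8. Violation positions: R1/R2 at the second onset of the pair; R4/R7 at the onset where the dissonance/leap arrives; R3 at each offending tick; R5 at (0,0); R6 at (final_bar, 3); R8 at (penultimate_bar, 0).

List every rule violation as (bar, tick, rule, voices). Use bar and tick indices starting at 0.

(0, 0, R5, (0, 2))
(2, 0, R2, (1, 2))
(2, 0, R7, (1,))
(3, 0, R2, (0, 1))
(3, 0, R2, (0, 2))
(4, 0, R3, (1, 2))
(4, 0, R4, (0, 1))
(4, 1, R3, (1, 2))
(4, 2, R3, (1, 2))
(4, 3, R3, (1, 2))
(5, 0, R2, (0, 2))
(6, 0, R2, (0, 1))
(6, 0, R7, (1,))
(7, 0, R2, (0, 2))
(7, 0, R8, (0, 2))
(8, 0, R2, (0, 1))
(8, 3, R6, (0, 2))

bar 0: v0=E3 v1=E4 v2=G4 downbeat m3
bar 1: v0=G3 v1=B3 v2=G4 downbeat P8
bar 2: v0=A3 v1=F4 v2=C5 downbeat m3
bar 3: v0=F3 v1=C4 v2=F4 downbeat P8
bar 4: v0=G3 v1=A4 v2=D4 downbeat P5
bar 5: v0=A3 v1=C4 v2=A4 downbeat P8
bar 6: v0=B3 v1=B4 v2=D5 downbeat m3
bar 7: v0=D3 v1=B3 v2=D4 downbeat P8
bar 8: v0=E3 v1=E4 v2=G4 downbeat m3
  -> R5 @ bar 0 tick 0 v(0, 2): opens on m3
  -> R2 @ bar 2 tick 0 v(1, 2): B3/G4 m6 -> F4/C5 P5 similar
  -> R7 @ bar 2 tick 0 v(1,): B3->F4 leap 6st
  -> R2 @ bar 3 tick 0 v(0, 1): A3/F4 m6 -> F3/C4 P5 similar
  -> R2 @ bar 3 tick 0 v(0, 2): A3/C5 m3 -> F3/F4 P8 similar
  -> R3 @ bar 4 tick 0 v(1, 2): A4 above D4
  -> R4 @ bar 4 tick 0 v(0, 1): G3/A4 M2 untreated
  -> R3 @ bar 4 tick 1 v(1, 2): A4 above D4
  -> R3 @ bar 4 tick 2 v(1, 2): A4 above D4
  -> R3 @ bar 4 tick 3 v(1, 2): A4 above D4
  -> R2 @ bar 5 tick 0 v(0, 2): G3/D4 P5 -> A3/A4 P8 similar
  -> R2 @ bar 6 tick 0 v(0, 1): A3/C4 m3 -> B3/B4 P8 similar
  -> R7 @ bar 6 tick 0 v(1,): C4->B4 leap 11st
  -> R2 @ bar 7 tick 0 v(0, 2): B3/D5 m3 -> D3/D4 P8 similar
  -> R8 @ bar 7 tick 0 v(0, 2): penult P8 not 3rd/6th
  -> R2 @ bar 8 tick 0 v(0, 1): D3/B3 M6 -> E3/E4 P8 similar
  -> R6 @ bar 8 tick 3 v(0, 2): closes on m3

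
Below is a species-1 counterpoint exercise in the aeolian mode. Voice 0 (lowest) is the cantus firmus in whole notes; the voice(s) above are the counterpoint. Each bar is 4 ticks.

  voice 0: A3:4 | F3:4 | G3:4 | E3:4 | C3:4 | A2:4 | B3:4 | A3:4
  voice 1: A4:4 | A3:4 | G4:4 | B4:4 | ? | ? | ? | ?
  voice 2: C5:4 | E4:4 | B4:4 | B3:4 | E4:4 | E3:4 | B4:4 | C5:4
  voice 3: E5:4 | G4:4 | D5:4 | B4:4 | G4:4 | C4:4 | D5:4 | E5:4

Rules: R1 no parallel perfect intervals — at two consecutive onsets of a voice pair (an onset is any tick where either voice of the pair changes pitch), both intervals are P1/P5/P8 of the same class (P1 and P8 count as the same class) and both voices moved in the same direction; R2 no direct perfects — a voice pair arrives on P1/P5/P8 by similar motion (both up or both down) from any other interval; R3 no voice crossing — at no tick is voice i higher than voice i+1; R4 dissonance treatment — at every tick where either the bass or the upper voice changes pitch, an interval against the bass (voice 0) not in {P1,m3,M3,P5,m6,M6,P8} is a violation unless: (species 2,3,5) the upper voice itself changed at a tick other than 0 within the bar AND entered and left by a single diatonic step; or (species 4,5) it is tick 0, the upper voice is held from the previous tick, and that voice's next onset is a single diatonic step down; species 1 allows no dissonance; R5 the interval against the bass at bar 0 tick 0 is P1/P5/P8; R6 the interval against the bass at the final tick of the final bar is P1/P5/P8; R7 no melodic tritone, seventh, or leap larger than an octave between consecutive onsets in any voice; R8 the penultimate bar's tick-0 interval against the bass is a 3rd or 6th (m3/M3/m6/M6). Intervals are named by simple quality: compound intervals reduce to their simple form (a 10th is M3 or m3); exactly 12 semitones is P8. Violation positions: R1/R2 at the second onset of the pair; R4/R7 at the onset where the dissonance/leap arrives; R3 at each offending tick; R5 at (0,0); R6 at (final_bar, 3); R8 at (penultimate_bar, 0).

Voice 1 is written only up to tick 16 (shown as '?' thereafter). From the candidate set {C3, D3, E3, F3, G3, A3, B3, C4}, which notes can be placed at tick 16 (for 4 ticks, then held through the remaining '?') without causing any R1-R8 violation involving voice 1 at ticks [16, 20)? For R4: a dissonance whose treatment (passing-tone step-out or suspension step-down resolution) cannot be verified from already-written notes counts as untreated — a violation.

C3: violates R2,R7
D3: violates R4,R7
E3: violates R7
F3: violates R4,R7
G3: violates R1,R7
A3: violates R7
B3: violates R4
C4: violates R2,R7

{}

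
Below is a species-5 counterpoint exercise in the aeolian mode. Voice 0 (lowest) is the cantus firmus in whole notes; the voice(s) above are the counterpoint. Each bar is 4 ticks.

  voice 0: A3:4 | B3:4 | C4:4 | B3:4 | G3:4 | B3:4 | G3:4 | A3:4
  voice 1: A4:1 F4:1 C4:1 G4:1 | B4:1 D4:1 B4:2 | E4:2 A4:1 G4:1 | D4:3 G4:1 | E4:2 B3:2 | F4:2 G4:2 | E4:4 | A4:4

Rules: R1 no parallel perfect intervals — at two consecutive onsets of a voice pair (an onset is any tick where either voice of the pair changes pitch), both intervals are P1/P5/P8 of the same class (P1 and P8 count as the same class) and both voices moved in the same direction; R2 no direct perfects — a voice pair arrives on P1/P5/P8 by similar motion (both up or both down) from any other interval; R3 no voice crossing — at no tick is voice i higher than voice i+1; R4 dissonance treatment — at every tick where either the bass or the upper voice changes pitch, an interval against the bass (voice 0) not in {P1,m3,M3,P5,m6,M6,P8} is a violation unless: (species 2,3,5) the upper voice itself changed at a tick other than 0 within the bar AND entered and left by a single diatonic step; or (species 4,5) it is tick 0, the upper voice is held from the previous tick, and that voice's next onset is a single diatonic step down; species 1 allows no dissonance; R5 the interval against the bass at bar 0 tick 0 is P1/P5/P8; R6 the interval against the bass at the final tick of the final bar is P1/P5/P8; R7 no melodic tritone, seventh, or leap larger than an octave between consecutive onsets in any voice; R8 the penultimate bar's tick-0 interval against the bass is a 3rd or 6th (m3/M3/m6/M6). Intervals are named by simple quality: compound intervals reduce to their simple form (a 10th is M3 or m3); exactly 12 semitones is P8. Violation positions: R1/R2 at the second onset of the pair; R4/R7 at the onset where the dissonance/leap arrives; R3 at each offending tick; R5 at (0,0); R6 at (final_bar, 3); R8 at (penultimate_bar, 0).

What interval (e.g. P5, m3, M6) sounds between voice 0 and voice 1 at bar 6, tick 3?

voice 0=G3 voice 1=E4 -> M6

M6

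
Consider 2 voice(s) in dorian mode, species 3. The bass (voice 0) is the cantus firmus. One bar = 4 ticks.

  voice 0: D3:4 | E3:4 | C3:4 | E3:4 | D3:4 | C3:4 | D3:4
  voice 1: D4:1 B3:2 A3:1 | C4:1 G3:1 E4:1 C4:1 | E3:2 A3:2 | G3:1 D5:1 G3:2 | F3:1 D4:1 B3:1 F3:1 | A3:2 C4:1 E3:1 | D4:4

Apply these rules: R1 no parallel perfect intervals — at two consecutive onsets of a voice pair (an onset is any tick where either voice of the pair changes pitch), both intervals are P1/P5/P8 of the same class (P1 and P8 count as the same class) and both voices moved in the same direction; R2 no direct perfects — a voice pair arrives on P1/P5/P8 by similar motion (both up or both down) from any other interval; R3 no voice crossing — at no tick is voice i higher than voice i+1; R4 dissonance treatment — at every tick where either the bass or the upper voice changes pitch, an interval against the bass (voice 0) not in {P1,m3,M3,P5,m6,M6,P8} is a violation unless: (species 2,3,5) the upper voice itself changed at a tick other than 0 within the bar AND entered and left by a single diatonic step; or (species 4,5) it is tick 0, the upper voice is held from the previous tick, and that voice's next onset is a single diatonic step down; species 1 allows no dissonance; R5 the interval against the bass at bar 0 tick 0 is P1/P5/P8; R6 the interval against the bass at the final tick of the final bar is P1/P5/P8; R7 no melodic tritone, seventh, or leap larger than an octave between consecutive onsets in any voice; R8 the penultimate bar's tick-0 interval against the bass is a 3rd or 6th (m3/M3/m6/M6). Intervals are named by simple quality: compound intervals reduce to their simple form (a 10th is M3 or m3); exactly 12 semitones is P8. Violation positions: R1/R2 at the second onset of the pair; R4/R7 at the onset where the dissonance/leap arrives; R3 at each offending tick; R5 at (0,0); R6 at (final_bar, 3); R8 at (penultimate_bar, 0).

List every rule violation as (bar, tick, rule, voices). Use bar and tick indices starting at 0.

(3, 1, R4, (0, 1))
(3, 1, R7, (1,))
(3, 2, R7, (1,))
(4, 3, R7, (1,))
(6, 0, R2, (0, 1))
(6, 0, R7, (1,))

bar 0: v0=D3 v1=D4 downbeat P8
bar 1: v0=E3 v1=C4 downbeat m6
bar 2: v0=C3 v1=E3 downbeat M3
bar 3: v0=E3 v1=G3 downbeat m3
bar 4: v0=D3 v1=F3 downbeat m3
bar 5: v0=C3 v1=A3 downbeat M6
bar 6: v0=D3 v1=D4 downbeat P8
  -> R4 @ bar 3 tick 1 v(0, 1): E3/D5 m7 untreated
  -> R7 @ bar 3 tick 1 v(1,): G3->D5 leap 19st
  -> R7 @ bar 3 tick 2 v(1,): D5->G3 leap 19st
  -> R7 @ bar 4 tick 3 v(1,): B3->F3 leap 6st
  -> R2 @ bar 6 tick 0 v(0, 1): C3/E3 M3 -> D3/D4 P8 similar
  -> R7 @ bar 6 tick 0 v(1,): E3->D4 leap 10st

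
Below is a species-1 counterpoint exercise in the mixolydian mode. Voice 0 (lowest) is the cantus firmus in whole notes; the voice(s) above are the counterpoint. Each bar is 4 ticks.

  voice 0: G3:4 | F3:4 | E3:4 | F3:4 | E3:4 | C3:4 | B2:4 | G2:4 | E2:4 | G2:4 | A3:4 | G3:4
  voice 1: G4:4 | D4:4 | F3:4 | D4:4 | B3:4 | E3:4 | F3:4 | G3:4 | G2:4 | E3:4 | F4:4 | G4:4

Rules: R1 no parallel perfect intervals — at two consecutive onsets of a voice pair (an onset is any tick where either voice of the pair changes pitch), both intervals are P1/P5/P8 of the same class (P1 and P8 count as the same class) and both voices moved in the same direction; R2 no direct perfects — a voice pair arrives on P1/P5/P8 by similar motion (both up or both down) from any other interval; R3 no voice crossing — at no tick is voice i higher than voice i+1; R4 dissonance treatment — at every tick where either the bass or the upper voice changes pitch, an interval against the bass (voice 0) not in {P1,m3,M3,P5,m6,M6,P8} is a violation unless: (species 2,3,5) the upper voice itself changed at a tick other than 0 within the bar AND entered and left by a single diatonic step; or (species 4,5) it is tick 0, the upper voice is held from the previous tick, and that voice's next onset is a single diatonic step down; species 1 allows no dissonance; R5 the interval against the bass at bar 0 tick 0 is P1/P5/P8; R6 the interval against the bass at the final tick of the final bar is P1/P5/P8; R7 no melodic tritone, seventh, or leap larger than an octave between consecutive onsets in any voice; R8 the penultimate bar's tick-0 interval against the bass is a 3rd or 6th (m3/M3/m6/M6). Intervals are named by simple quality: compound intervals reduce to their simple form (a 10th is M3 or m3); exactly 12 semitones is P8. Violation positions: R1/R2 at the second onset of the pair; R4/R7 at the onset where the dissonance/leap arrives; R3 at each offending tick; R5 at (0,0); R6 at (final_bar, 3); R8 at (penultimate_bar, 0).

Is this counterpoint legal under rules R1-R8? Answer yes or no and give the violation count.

No (5 violations)

bar 0: v0=G3 v1=G4 (P8)
bar 1: v0=F3 v1=D4 (M6)
bar 2: v0=E3 v1=F3 (m2)
bar 3: v0=F3 v1=D4 (M6)
bar 4: v0=E3 v1=B3 (P5)
bar 5: v0=C3 v1=E3 (M3)
bar 6: v0=B2 v1=F3 (TT)
bar 7: v0=G2 v1=G3 (P8)
bar 8: v0=E2 v1=G2 (m3)
bar 9: v0=G2 v1=E3 (M6)
bar 10: v0=A3 v1=F4 (m6)
bar 11: v0=G3 v1=G4 (P8)
  R4 @ bar2.0: E3/F3 m2 untreated
  R2 @ bar4.0: F3/D4 M6 -> E3/B3 P5 similar
  R4 @ bar6.0: B2/F3 TT untreated
  R7 @ bar10.0: G2->A3 leap 14st
  R7 @ bar10.0: E3->F4 leap 13st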